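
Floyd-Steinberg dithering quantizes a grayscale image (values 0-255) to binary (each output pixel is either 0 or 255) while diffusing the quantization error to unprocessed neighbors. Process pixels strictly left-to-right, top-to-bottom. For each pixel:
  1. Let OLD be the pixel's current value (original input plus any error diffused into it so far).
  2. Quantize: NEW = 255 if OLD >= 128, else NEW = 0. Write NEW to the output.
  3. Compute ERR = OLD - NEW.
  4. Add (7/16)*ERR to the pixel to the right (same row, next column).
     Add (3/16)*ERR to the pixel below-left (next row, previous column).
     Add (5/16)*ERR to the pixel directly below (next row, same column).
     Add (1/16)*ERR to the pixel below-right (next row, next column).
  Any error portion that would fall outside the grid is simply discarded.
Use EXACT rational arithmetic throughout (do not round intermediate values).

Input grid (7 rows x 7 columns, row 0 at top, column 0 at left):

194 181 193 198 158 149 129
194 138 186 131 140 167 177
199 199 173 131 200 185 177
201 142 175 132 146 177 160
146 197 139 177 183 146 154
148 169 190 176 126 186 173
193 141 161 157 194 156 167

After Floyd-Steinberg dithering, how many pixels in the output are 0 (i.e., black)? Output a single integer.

(0,0): OLD=194 → NEW=255, ERR=-61
(0,1): OLD=2469/16 → NEW=255, ERR=-1611/16
(0,2): OLD=38131/256 → NEW=255, ERR=-27149/256
(0,3): OLD=620965/4096 → NEW=255, ERR=-423515/4096
(0,4): OLD=7390083/65536 → NEW=0, ERR=7390083/65536
(0,5): OLD=207968405/1048576 → NEW=255, ERR=-59418475/1048576
(0,6): OLD=1748331539/16777216 → NEW=0, ERR=1748331539/16777216
(1,0): OLD=39951/256 → NEW=255, ERR=-25329/256
(1,1): OLD=81001/2048 → NEW=0, ERR=81001/2048
(1,2): OLD=9468829/65536 → NEW=255, ERR=-7242851/65536
(1,3): OLD=17000601/262144 → NEW=0, ERR=17000601/262144
(1,4): OLD=3129358443/16777216 → NEW=255, ERR=-1148831637/16777216
(1,5): OLD=19585138779/134217728 → NEW=255, ERR=-14640381861/134217728
(1,6): OLD=339949629429/2147483648 → NEW=255, ERR=-207658700811/2147483648
(2,0): OLD=5750675/32768 → NEW=255, ERR=-2605165/32768
(2,1): OLD=156941697/1048576 → NEW=255, ERR=-110445183/1048576
(2,2): OLD=1795393731/16777216 → NEW=0, ERR=1795393731/16777216
(2,3): OLD=23936164203/134217728 → NEW=255, ERR=-10289356437/134217728
(2,4): OLD=138150565595/1073741824 → NEW=255, ERR=-135653599525/1073741824
(2,5): OLD=2516144103881/34359738368 → NEW=0, ERR=2516144103881/34359738368
(2,6): OLD=94559153964047/549755813888 → NEW=255, ERR=-45628578577393/549755813888
(3,0): OLD=2624058467/16777216 → NEW=255, ERR=-1654131613/16777216
(3,1): OLD=10877817767/134217728 → NEW=0, ERR=10877817767/134217728
(3,2): OLD=239382529637/1073741824 → NEW=255, ERR=-34421635483/1073741824
(3,3): OLD=330790356659/4294967296 → NEW=0, ERR=330790356659/4294967296
(3,4): OLD=81998389940323/549755813888 → NEW=255, ERR=-58189342601117/549755813888
(3,5): OLD=572267108172249/4398046511104 → NEW=255, ERR=-549234752159271/4398046511104
(3,6): OLD=5911279105512391/70368744177664 → NEW=0, ERR=5911279105512391/70368744177664
(4,0): OLD=280000801389/2147483648 → NEW=255, ERR=-267607528851/2147483648
(4,1): OLD=5347582518537/34359738368 → NEW=255, ERR=-3414150765303/34359738368
(4,2): OLD=57733231004199/549755813888 → NEW=0, ERR=57733231004199/549755813888
(4,3): OLD=990277502525661/4398046511104 → NEW=255, ERR=-131224357805859/4398046511104
(4,4): OLD=4161180522283911/35184372088832 → NEW=0, ERR=4161180522283911/35184372088832
(4,5): OLD=188984735001850375/1125899906842624 → NEW=255, ERR=-98119741243018745/1125899906842624
(4,6): OLD=2419677413647312225/18014398509481984 → NEW=255, ERR=-2173994206270593695/18014398509481984
(5,0): OLD=49712805851435/549755813888 → NEW=0, ERR=49712805851435/549755813888
(5,1): OLD=833044733057849/4398046511104 → NEW=255, ERR=-288457127273671/4398046511104
(5,2): OLD=6414753185816031/35184372088832 → NEW=255, ERR=-2557261696836129/35184372088832
(5,3): OLD=46053926981592059/281474976710656 → NEW=255, ERR=-25722192079625221/281474976710656
(5,4): OLD=1887429058203293417/18014398509481984 → NEW=0, ERR=1887429058203293417/18014398509481984
(5,5): OLD=27290907940398760025/144115188075855872 → NEW=255, ERR=-9458465018944487335/144115188075855872
(5,6): OLD=233182490331427495191/2305843009213693952 → NEW=0, ERR=233182490331427495191/2305843009213693952
(6,0): OLD=14704308478525539/70368744177664 → NEW=255, ERR=-3239721286778781/70368744177664
(6,1): OLD=104016936643431743/1125899906842624 → NEW=0, ERR=104016936643431743/1125899906842624
(6,2): OLD=2836763515499278557/18014398509481984 → NEW=255, ERR=-1756908104418627363/18014398509481984
(6,3): OLD=14537840022619031875/144115188075855872 → NEW=0, ERR=14537840022619031875/144115188075855872
(6,4): OLD=72881303609040001417/288230376151711744 → NEW=255, ERR=-617442309646493303/288230376151711744
(6,5): OLD=5905268570585921535373/36893488147419103232 → NEW=255, ERR=-3502570907005949788787/36893488147419103232
(6,6): OLD=90294636162526606171915/590295810358705651712 → NEW=255, ERR=-60230795478943335014645/590295810358705651712
Output grid:
  Row 0: ####.#.  (2 black, running=2)
  Row 1: #.#.###  (2 black, running=4)
  Row 2: ##.##.#  (2 black, running=6)
  Row 3: #.#.##.  (3 black, running=9)
  Row 4: ##.#.##  (2 black, running=11)
  Row 5: .###.#.  (3 black, running=14)
  Row 6: #.#.###  (2 black, running=16)

Answer: 16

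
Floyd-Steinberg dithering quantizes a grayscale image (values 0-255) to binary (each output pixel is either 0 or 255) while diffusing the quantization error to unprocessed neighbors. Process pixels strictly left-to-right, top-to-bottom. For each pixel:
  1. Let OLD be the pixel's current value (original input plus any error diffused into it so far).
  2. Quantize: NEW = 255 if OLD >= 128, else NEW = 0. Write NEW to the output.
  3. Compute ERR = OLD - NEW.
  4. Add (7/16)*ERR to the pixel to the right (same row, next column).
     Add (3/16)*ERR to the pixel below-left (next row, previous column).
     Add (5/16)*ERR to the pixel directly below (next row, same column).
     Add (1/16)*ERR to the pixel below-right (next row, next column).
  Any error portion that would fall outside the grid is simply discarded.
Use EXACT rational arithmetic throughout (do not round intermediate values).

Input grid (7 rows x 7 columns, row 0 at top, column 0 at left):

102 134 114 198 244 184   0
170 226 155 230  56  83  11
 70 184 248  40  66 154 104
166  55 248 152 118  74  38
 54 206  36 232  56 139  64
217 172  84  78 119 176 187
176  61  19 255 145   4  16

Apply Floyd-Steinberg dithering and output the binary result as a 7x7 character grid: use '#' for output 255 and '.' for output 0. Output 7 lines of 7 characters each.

(0,0): OLD=102 → NEW=0, ERR=102
(0,1): OLD=1429/8 → NEW=255, ERR=-611/8
(0,2): OLD=10315/128 → NEW=0, ERR=10315/128
(0,3): OLD=477709/2048 → NEW=255, ERR=-44531/2048
(0,4): OLD=7683675/32768 → NEW=255, ERR=-672165/32768
(0,5): OLD=91763837/524288 → NEW=255, ERR=-41929603/524288
(0,6): OLD=-293507221/8388608 → NEW=0, ERR=-293507221/8388608
(1,0): OLD=24007/128 → NEW=255, ERR=-8633/128
(1,1): OLD=198769/1024 → NEW=255, ERR=-62351/1024
(1,2): OLD=4741317/32768 → NEW=255, ERR=-3614523/32768
(1,3): OLD=23086561/131072 → NEW=255, ERR=-10336799/131072
(1,4): OLD=-10630269/8388608 → NEW=0, ERR=-10630269/8388608
(1,5): OLD=3329347699/67108864 → NEW=0, ERR=3329347699/67108864
(1,6): OLD=18009315933/1073741824 → NEW=0, ERR=18009315933/1073741824
(2,0): OLD=614507/16384 → NEW=0, ERR=614507/16384
(2,1): OLD=82042313/524288 → NEW=255, ERR=-51651127/524288
(2,2): OLD=1273689755/8388608 → NEW=255, ERR=-865405285/8388608
(2,3): OLD=-2477056125/67108864 → NEW=0, ERR=-2477056125/67108864
(2,4): OLD=28898979379/536870912 → NEW=0, ERR=28898979379/536870912
(2,5): OLD=3369300654929/17179869184 → NEW=255, ERR=-1011565986991/17179869184
(2,6): OLD=23799398698823/274877906944 → NEW=0, ERR=23799398698823/274877906944
(3,0): OLD=1335876667/8388608 → NEW=255, ERR=-803218373/8388608
(3,1): OLD=-2327116001/67108864 → NEW=0, ERR=-2327116001/67108864
(3,2): OLD=100669718157/536870912 → NEW=255, ERR=-36232364403/536870912
(3,3): OLD=246068065515/2147483648 → NEW=0, ERR=246068065515/2147483648
(3,4): OLD=47170417059899/274877906944 → NEW=255, ERR=-22923449210821/274877906944
(3,5): OLD=85130245962593/2199023255552 → NEW=0, ERR=85130245962593/2199023255552
(3,6): OLD=2755413362731839/35184372088832 → NEW=0, ERR=2755413362731839/35184372088832
(4,0): OLD=18871975573/1073741824 → NEW=0, ERR=18871975573/1073741824
(4,1): OLD=3164781462673/17179869184 → NEW=255, ERR=-1216085179247/17179869184
(4,2): OLD=895721966879/274877906944 → NEW=0, ERR=895721966879/274877906944
(4,3): OLD=548389544033541/2199023255552 → NEW=255, ERR=-12361386132219/2199023255552
(4,4): OLD=737110801295679/17592186044416 → NEW=0, ERR=737110801295679/17592186044416
(4,5): OLD=100712053009919743/562949953421312 → NEW=255, ERR=-42840185112514817/562949953421312
(4,6): OLD=518805868500790697/9007199254740992 → NEW=0, ERR=518805868500790697/9007199254740992
(5,0): OLD=57510008314947/274877906944 → NEW=255, ERR=-12583857955773/274877906944
(5,1): OLD=289304285763521/2199023255552 → NEW=255, ERR=-271446644402239/2199023255552
(5,2): OLD=449223280990551/17592186044416 → NEW=0, ERR=449223280990551/17592186044416
(5,3): OLD=13436907157421779/140737488355328 → NEW=0, ERR=13436907157421779/140737488355328
(5,4): OLD=1434342769741903985/9007199254740992 → NEW=255, ERR=-862493040217048975/9007199254740992
(5,5): OLD=8916712673297932513/72057594037927936 → NEW=0, ERR=8916712673297932513/72057594037927936
(5,6): OLD=293282001120195643407/1152921504606846976 → NEW=255, ERR=-712982554550335473/1152921504606846976
(6,0): OLD=4874755236196795/35184372088832 → NEW=255, ERR=-4097259646455365/35184372088832
(6,1): OLD=-14971996051062281/562949953421312 → NEW=0, ERR=-14971996051062281/562949953421312
(6,2): OLD=229961083363219205/9007199254740992 → NEW=0, ERR=229961083363219205/9007199254740992
(6,3): OLD=20150717016238383131/72057594037927936 → NEW=255, ERR=1776030536566759451/72057594037927936
(6,4): OLD=22341993099971489633/144115188075855872 → NEW=255, ERR=-14407379859371757727/144115188075855872
(6,5): OLD=-132227338777578900427/18446744073709551616 → NEW=0, ERR=-132227338777578900427/18446744073709551616
(6,6): OLD=6022414951426836796195/295147905179352825856 → NEW=0, ERR=6022414951426836796195/295147905179352825856
Row 0: .#.###.
Row 1: ####...
Row 2: .##..#.
Row 3: #.#.#..
Row 4: .#.#.#.
Row 5: ##..#.#
Row 6: #..##..

Answer: .#.###.
####...
.##..#.
#.#.#..
.#.#.#.
##..#.#
#..##..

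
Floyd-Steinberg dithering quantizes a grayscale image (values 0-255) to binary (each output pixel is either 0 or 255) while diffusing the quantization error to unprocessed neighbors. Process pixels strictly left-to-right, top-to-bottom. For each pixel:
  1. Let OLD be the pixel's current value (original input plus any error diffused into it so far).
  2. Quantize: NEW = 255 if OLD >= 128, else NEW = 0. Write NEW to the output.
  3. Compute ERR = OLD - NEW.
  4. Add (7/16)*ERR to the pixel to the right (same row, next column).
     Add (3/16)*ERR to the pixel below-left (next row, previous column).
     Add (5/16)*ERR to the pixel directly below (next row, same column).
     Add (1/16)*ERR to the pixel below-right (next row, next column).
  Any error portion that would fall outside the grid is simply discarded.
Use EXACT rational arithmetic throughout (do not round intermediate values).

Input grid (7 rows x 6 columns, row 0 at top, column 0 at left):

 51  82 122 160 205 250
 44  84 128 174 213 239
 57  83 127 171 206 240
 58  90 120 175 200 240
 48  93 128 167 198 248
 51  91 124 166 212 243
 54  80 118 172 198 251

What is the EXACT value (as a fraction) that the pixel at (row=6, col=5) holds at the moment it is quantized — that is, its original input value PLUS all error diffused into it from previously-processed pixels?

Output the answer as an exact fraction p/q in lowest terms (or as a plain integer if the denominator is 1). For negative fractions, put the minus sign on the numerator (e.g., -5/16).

Answer: 19420516280655552071447/73786976294838206464

Derivation:
(0,0): OLD=51 → NEW=0, ERR=51
(0,1): OLD=1669/16 → NEW=0, ERR=1669/16
(0,2): OLD=42915/256 → NEW=255, ERR=-22365/256
(0,3): OLD=498805/4096 → NEW=0, ERR=498805/4096
(0,4): OLD=16926515/65536 → NEW=255, ERR=214835/65536
(0,5): OLD=263647845/1048576 → NEW=255, ERR=-3739035/1048576
(1,0): OLD=20351/256 → NEW=0, ERR=20351/256
(1,1): OLD=283001/2048 → NEW=255, ERR=-239239/2048
(1,2): OLD=5173741/65536 → NEW=0, ERR=5173741/65536
(1,3): OLD=63372969/262144 → NEW=255, ERR=-3473751/262144
(1,4): OLD=3609945755/16777216 → NEW=255, ERR=-668244325/16777216
(1,5): OLD=59234238669/268435456 → NEW=255, ERR=-9216802611/268435456
(2,0): OLD=1964099/32768 → NEW=0, ERR=1964099/32768
(2,1): OLD=96982033/1048576 → NEW=0, ERR=96982033/1048576
(2,2): OLD=3059304563/16777216 → NEW=255, ERR=-1218885517/16777216
(2,3): OLD=17789204379/134217728 → NEW=255, ERR=-16436316261/134217728
(2,4): OLD=569987760465/4294967296 → NEW=255, ERR=-525228900015/4294967296
(2,5): OLD=11907657360455/68719476736 → NEW=255, ERR=-5615809207225/68719476736
(3,0): OLD=1578280467/16777216 → NEW=0, ERR=1578280467/16777216
(3,1): OLD=20157339543/134217728 → NEW=255, ERR=-14068181097/134217728
(3,2): OLD=36785050421/1073741824 → NEW=0, ERR=36785050421/1073741824
(3,3): OLD=8538357846431/68719476736 → NEW=0, ERR=8538357846431/68719476736
(3,4): OLD=106194848465855/549755813888 → NEW=255, ERR=-33992884075585/549755813888
(3,5): OLD=1581250469309905/8796093022208 → NEW=255, ERR=-661753251353135/8796093022208
(4,0): OLD=124005890493/2147483648 → NEW=0, ERR=124005890493/2147483648
(4,1): OLD=3360772616217/34359738368 → NEW=0, ERR=3360772616217/34359738368
(4,2): OLD=217971685934715/1099511627776 → NEW=255, ERR=-62403779148165/1099511627776
(4,3): OLD=3017847830272391/17592186044416 → NEW=255, ERR=-1468159611053689/17592186044416
(4,4): OLD=38231366759807991/281474976710656 → NEW=255, ERR=-33544752301409289/281474976710656
(4,5): OLD=758794564614816865/4503599627370496 → NEW=255, ERR=-389623340364659615/4503599627370496
(5,0): OLD=48040335596379/549755813888 → NEW=0, ERR=48040335596379/549755813888
(5,1): OLD=2687456925473803/17592186044416 → NEW=255, ERR=-1798550515852277/17592186044416
(5,2): OLD=7318488957822121/140737488355328 → NEW=0, ERR=7318488957822121/140737488355328
(5,3): OLD=615993990302558803/4503599627370496 → NEW=255, ERR=-532423914676917677/4503599627370496
(5,4): OLD=915117933458229043/9007199254740992 → NEW=0, ERR=915117933458229043/9007199254740992
(5,5): OLD=36456150759348886799/144115188075855872 → NEW=255, ERR=-293222199994360561/144115188075855872
(6,0): OLD=17490450890239233/281474976710656 → NEW=0, ERR=17490450890239233/281474976710656
(6,1): OLD=407344670725410925/4503599627370496 → NEW=0, ERR=407344670725410925/4503599627370496
(6,2): OLD=2616866587178994085/18014398509481984 → NEW=255, ERR=-1976805032738911835/18014398509481984
(6,3): OLD=31516985362734289329/288230376151711744 → NEW=0, ERR=31516985362734289329/288230376151711744
(6,4): OLD=1244317134801790582481/4611686018427387904 → NEW=255, ERR=68337200102806666961/4611686018427387904
(6,5): OLD=19420516280655552071447/73786976294838206464 → NEW=255, ERR=604837325471809423127/73786976294838206464
Target (6,5): original=251, with diffused error = 19420516280655552071447/73786976294838206464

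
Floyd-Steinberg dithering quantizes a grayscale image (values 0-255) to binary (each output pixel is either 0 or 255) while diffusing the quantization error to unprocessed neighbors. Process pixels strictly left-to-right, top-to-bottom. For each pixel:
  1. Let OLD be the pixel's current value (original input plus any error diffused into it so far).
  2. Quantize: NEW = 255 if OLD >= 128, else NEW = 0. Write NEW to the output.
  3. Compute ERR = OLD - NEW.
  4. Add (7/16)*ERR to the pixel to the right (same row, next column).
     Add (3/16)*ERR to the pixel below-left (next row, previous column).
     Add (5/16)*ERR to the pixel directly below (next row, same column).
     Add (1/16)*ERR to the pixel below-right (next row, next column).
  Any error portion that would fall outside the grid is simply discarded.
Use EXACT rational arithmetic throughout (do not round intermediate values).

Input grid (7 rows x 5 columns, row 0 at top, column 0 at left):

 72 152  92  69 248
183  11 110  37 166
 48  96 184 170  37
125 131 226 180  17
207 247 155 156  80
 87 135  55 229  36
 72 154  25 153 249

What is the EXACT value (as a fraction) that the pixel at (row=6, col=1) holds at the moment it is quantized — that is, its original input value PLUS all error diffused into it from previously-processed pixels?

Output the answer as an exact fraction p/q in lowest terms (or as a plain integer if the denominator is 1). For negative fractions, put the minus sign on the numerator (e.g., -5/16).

Answer: 85061442755444261/562949953421312

Derivation:
(0,0): OLD=72 → NEW=0, ERR=72
(0,1): OLD=367/2 → NEW=255, ERR=-143/2
(0,2): OLD=1943/32 → NEW=0, ERR=1943/32
(0,3): OLD=48929/512 → NEW=0, ERR=48929/512
(0,4): OLD=2374119/8192 → NEW=255, ERR=285159/8192
(1,0): OLD=6147/32 → NEW=255, ERR=-2013/32
(1,1): OLD=-5883/256 → NEW=0, ERR=-5883/256
(1,2): OLD=1084377/8192 → NEW=255, ERR=-1004583/8192
(1,3): OLD=771197/32768 → NEW=0, ERR=771197/32768
(1,4): OLD=101264823/524288 → NEW=255, ERR=-32428617/524288
(2,0): OLD=98439/4096 → NEW=0, ERR=98439/4096
(2,1): OLD=9490701/131072 → NEW=0, ERR=9490701/131072
(2,2): OLD=378186503/2097152 → NEW=255, ERR=-156587257/2097152
(2,3): OLD=4208609029/33554432 → NEW=0, ERR=4208609029/33554432
(2,4): OLD=39737035235/536870912 → NEW=0, ERR=39737035235/536870912
(3,0): OLD=306366343/2097152 → NEW=255, ERR=-228407417/2097152
(3,1): OLD=1568336875/16777216 → NEW=0, ERR=1568336875/16777216
(3,2): OLD=145818008345/536870912 → NEW=255, ERR=8915925785/536870912
(3,3): OLD=253051649661/1073741824 → NEW=255, ERR=-20752515459/1073741824
(3,4): OLD=678836009193/17179869184 → NEW=0, ERR=678836009193/17179869184
(4,0): OLD=51134853337/268435456 → NEW=255, ERR=-17316187943/268435456
(4,1): OLD=2098496591625/8589934592 → NEW=255, ERR=-91936729335/8589934592
(4,2): OLD=21677682854599/137438953472 → NEW=255, ERR=-13369250280761/137438953472
(4,3): OLD=254755807228617/2199023255552 → NEW=0, ERR=254755807228617/2199023255552
(4,4): OLD=4989994311930367/35184372088832 → NEW=255, ERR=-3982020570721793/35184372088832
(5,0): OLD=8910788693179/137438953472 → NEW=0, ERR=8910788693179/137438953472
(5,1): OLD=151457541467937/1099511627776 → NEW=255, ERR=-128917923614943/1099511627776
(5,2): OLD=-198518869208231/35184372088832 → NEW=0, ERR=-198518869208231/35184372088832
(5,3): OLD=33134445510817999/140737488355328 → NEW=255, ERR=-2753614019790641/140737488355328
(5,4): OLD=-1546544597669931/2251799813685248 → NEW=0, ERR=-1546544597669931/2251799813685248
(6,0): OLD=1236315172080283/17592186044416 → NEW=0, ERR=1236315172080283/17592186044416
(6,1): OLD=85061442755444261/562949953421312 → NEW=255, ERR=-58490795366990299/562949953421312
Target (6,1): original=154, with diffused error = 85061442755444261/562949953421312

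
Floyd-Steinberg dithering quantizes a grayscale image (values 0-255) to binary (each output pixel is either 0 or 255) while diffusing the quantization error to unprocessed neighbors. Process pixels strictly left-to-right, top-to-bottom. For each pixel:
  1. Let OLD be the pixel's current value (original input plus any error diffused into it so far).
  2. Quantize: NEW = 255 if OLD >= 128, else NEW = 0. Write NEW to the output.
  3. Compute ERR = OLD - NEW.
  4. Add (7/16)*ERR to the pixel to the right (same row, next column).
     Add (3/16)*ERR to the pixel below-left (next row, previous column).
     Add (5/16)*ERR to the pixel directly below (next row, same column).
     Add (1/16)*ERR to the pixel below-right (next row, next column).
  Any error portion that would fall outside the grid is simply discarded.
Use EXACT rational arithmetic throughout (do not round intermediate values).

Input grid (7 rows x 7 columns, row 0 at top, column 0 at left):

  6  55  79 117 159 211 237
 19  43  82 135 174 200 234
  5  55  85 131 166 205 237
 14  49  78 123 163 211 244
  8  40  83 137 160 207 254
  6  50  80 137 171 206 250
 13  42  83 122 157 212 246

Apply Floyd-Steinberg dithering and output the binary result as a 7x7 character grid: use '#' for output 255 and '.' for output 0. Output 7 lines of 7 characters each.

(0,0): OLD=6 → NEW=0, ERR=6
(0,1): OLD=461/8 → NEW=0, ERR=461/8
(0,2): OLD=13339/128 → NEW=0, ERR=13339/128
(0,3): OLD=332989/2048 → NEW=255, ERR=-189251/2048
(0,4): OLD=3885355/32768 → NEW=0, ERR=3885355/32768
(0,5): OLD=137822253/524288 → NEW=255, ERR=4128813/524288
(0,6): OLD=2017001787/8388608 → NEW=255, ERR=-122093253/8388608
(1,0): OLD=4055/128 → NEW=0, ERR=4055/128
(1,1): OLD=97057/1024 → NEW=0, ERR=97057/1024
(1,2): OLD=4663157/32768 → NEW=255, ERR=-3692683/32768
(1,3): OLD=11215217/131072 → NEW=0, ERR=11215217/131072
(1,4): OLD=2048410451/8388608 → NEW=255, ERR=-90684589/8388608
(1,5): OLD=13583714819/67108864 → NEW=255, ERR=-3529045501/67108864
(1,6): OLD=222197026253/1073741824 → NEW=255, ERR=-51607138867/1073741824
(2,0): OLD=535291/16384 → NEW=0, ERR=535291/16384
(2,1): OLD=41819065/524288 → NEW=0, ERR=41819065/524288
(2,2): OLD=894626283/8388608 → NEW=0, ERR=894626283/8388608
(2,3): OLD=13108197587/67108864 → NEW=255, ERR=-4004562733/67108864
(2,4): OLD=70868437347/536870912 → NEW=255, ERR=-66033645213/536870912
(2,5): OLD=2148649465665/17179869184 → NEW=0, ERR=2148649465665/17179869184
(2,6): OLD=75154603447767/274877906944 → NEW=255, ERR=5060737177047/274877906944
(3,0): OLD=328544267/8388608 → NEW=0, ERR=328544267/8388608
(3,1): OLD=7589975791/67108864 → NEW=0, ERR=7589975791/67108864
(3,2): OLD=83002948125/536870912 → NEW=255, ERR=-53899134435/536870912
(3,3): OLD=94560162731/2147483648 → NEW=0, ERR=94560162731/2147483648
(3,4): OLD=44955865048075/274877906944 → NEW=255, ERR=-25138001222645/274877906944
(3,5): OLD=452643373859857/2199023255552 → NEW=255, ERR=-108107556305903/2199023255552
(3,6): OLD=8305690514220687/35184372088832 → NEW=255, ERR=-666324368431473/35184372088832
(4,0): OLD=44501632645/1073741824 → NEW=0, ERR=44501632645/1073741824
(4,1): OLD=1324563118721/17179869184 → NEW=0, ERR=1324563118721/17179869184
(4,2): OLD=27675424305839/274877906944 → NEW=0, ERR=27675424305839/274877906944
(4,3): OLD=376884242905653/2199023255552 → NEW=255, ERR=-183866687260107/2199023255552
(4,4): OLD=1554709806102703/17592186044416 → NEW=0, ERR=1554709806102703/17592186044416
(4,5): OLD=124431335877384207/562949953421312 → NEW=255, ERR=-19120902245050353/562949953421312
(4,6): OLD=2073000811100030489/9007199254740992 → NEW=255, ERR=-223834998858922471/9007199254740992
(5,0): OLD=9183087409427/274877906944 → NEW=0, ERR=9183087409427/274877906944
(5,1): OLD=242283838896753/2199023255552 → NEW=0, ERR=242283838896753/2199023255552
(5,2): OLD=2617848814516679/17592186044416 → NEW=255, ERR=-1868158626809401/17592186044416
(5,3): OLD=12282825252585795/140737488355328 → NEW=0, ERR=12282825252585795/140737488355328
(5,4): OLD=2028471169935805921/9007199254740992 → NEW=255, ERR=-268364640023147039/9007199254740992
(5,5): OLD=13202005254004034321/72057594037927936 → NEW=255, ERR=-5172681225667589359/72057594037927936
(5,6): OLD=240620732130315274463/1152921504606846976 → NEW=255, ERR=-53374251544430704417/1152921504606846976
(6,0): OLD=1551571850222155/35184372088832 → NEW=0, ERR=1551571850222155/35184372088832
(6,1): OLD=43854091534540679/562949953421312 → NEW=0, ERR=43854091534540679/562949953421312
(6,2): OLD=965089364384381237/9007199254740992 → NEW=0, ERR=965089364384381237/9007199254740992
(6,3): OLD=13253295719888342507/72057594037927936 → NEW=255, ERR=-5121390759783281173/72057594037927936
(6,4): OLD=15649389769523410553/144115188075855872 → NEW=0, ERR=15649389769523410553/144115188075855872
(6,5): OLD=4178787644110073850597/18446744073709551616 → NEW=255, ERR=-525132094685861811483/18446744073709551616
(6,6): OLD=63336313493994403250931/295147905179352825856 → NEW=255, ERR=-11926402326740567342349/295147905179352825856
Row 0: ...#.##
Row 1: ..#.###
Row 2: ...##.#
Row 3: ..#.###
Row 4: ...#.##
Row 5: ..#.###
Row 6: ...#.##

Answer: ...#.##
..#.###
...##.#
..#.###
...#.##
..#.###
...#.##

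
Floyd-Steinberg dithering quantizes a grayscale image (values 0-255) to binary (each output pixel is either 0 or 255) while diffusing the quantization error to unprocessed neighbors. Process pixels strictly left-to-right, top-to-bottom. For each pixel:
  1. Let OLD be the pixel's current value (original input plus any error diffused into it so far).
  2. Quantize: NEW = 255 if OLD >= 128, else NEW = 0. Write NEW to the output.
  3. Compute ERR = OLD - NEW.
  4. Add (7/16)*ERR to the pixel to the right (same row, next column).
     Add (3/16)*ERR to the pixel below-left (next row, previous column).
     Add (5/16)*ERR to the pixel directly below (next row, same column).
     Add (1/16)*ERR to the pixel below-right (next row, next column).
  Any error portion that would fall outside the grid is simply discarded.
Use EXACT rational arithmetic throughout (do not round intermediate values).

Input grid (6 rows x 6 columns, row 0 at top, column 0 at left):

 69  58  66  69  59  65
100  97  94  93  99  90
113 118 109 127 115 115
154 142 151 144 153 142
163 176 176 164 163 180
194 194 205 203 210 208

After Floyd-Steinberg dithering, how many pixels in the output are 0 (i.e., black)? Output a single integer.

Answer: 17

Derivation:
(0,0): OLD=69 → NEW=0, ERR=69
(0,1): OLD=1411/16 → NEW=0, ERR=1411/16
(0,2): OLD=26773/256 → NEW=0, ERR=26773/256
(0,3): OLD=470035/4096 → NEW=0, ERR=470035/4096
(0,4): OLD=7156869/65536 → NEW=0, ERR=7156869/65536
(0,5): OLD=118255523/1048576 → NEW=0, ERR=118255523/1048576
(1,0): OLD=35353/256 → NEW=255, ERR=-29927/256
(1,1): OLD=199343/2048 → NEW=0, ERR=199343/2048
(1,2): OLD=12864347/65536 → NEW=255, ERR=-3847333/65536
(1,3): OLD=34128383/262144 → NEW=255, ERR=-32718337/262144
(1,4): OLD=1792475997/16777216 → NEW=0, ERR=1792475997/16777216
(1,5): OLD=47999123323/268435456 → NEW=255, ERR=-20451917957/268435456
(2,0): OLD=3103733/32768 → NEW=0, ERR=3103733/32768
(2,1): OLD=179875799/1048576 → NEW=255, ERR=-87511081/1048576
(2,2): OLD=617795909/16777216 → NEW=0, ERR=617795909/16777216
(2,3): OLD=16169258589/134217728 → NEW=0, ERR=16169258589/134217728
(2,4): OLD=768829608087/4294967296 → NEW=255, ERR=-326387052393/4294967296
(2,5): OLD=4440750876561/68719476736 → NEW=0, ERR=4440750876561/68719476736
(3,0): OLD=2817755301/16777216 → NEW=255, ERR=-1460434779/16777216
(3,1): OLD=12168201921/134217728 → NEW=0, ERR=12168201921/134217728
(3,2): OLD=235732819027/1073741824 → NEW=255, ERR=-38071346093/1073741824
(3,3): OLD=10595682929145/68719476736 → NEW=255, ERR=-6927783638535/68719476736
(3,4): OLD=57610371207897/549755813888 → NEW=0, ERR=57610371207897/549755813888
(3,5): OLD=1788170299964951/8796093022208 → NEW=255, ERR=-454833420698089/8796093022208
(4,0): OLD=328127049227/2147483648 → NEW=255, ERR=-219481281013/2147483648
(4,1): OLD=5069037411087/34359738368 → NEW=255, ERR=-3692695872753/34359738368
(4,2): OLD=115080241988221/1099511627776 → NEW=0, ERR=115080241988221/1099511627776
(4,3): OLD=3443134682967121/17592186044416 → NEW=255, ERR=-1042872758358959/17592186044416
(4,4): OLD=43295458152934241/281474976710656 → NEW=255, ERR=-28480660908283039/281474976710656
(4,5): OLD=568006469315457031/4503599627370496 → NEW=0, ERR=568006469315457031/4503599627370496
(5,0): OLD=78016037794973/549755813888 → NEW=255, ERR=-62171694746467/549755813888
(5,1): OLD=2184515336611693/17592186044416 → NEW=0, ERR=2184515336611693/17592186044416
(5,2): OLD=38590559189548799/140737488355328 → NEW=255, ERR=2702499658940159/140737488355328
(5,3): OLD=812654458136791653/4503599627370496 → NEW=255, ERR=-335763446842684827/4503599627370496
(5,4): OLD=1492542716151238405/9007199254740992 → NEW=255, ERR=-804293093807714555/9007199254740992
(5,5): OLD=29114591007213532553/144115188075855872 → NEW=255, ERR=-7634781952129714807/144115188075855872
Output grid:
  Row 0: ......  (6 black, running=6)
  Row 1: #.##.#  (2 black, running=8)
  Row 2: .#..#.  (4 black, running=12)
  Row 3: #.##.#  (2 black, running=14)
  Row 4: ##.##.  (2 black, running=16)
  Row 5: #.####  (1 black, running=17)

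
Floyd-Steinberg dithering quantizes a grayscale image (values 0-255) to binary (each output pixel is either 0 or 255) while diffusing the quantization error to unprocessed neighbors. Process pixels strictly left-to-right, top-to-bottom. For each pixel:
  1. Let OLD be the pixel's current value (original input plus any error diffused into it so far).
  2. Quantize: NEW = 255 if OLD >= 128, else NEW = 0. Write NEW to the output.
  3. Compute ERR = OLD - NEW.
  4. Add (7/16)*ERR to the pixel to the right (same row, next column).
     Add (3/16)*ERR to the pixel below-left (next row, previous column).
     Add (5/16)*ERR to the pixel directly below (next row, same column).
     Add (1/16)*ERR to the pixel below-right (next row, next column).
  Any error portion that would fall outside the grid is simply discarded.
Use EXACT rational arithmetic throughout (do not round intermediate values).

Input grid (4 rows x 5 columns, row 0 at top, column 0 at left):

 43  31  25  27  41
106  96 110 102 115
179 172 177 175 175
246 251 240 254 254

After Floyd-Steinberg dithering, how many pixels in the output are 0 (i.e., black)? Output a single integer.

Answer: 9

Derivation:
(0,0): OLD=43 → NEW=0, ERR=43
(0,1): OLD=797/16 → NEW=0, ERR=797/16
(0,2): OLD=11979/256 → NEW=0, ERR=11979/256
(0,3): OLD=194445/4096 → NEW=0, ERR=194445/4096
(0,4): OLD=4048091/65536 → NEW=0, ERR=4048091/65536
(1,0): OLD=32967/256 → NEW=255, ERR=-32313/256
(1,1): OLD=138865/2048 → NEW=0, ERR=138865/2048
(1,2): OLD=10898757/65536 → NEW=255, ERR=-5812923/65536
(1,3): OLD=24257697/262144 → NEW=0, ERR=24257697/262144
(1,4): OLD=745555139/4194304 → NEW=255, ERR=-323992381/4194304
(2,0): OLD=4989547/32768 → NEW=255, ERR=-3366293/32768
(2,1): OLD=129734473/1048576 → NEW=0, ERR=129734473/1048576
(2,2): OLD=3774865947/16777216 → NEW=255, ERR=-503324133/16777216
(2,3): OLD=45839382049/268435456 → NEW=255, ERR=-22611659231/268435456
(2,4): OLD=514499981991/4294967296 → NEW=0, ERR=514499981991/4294967296
(3,0): OLD=3977791675/16777216 → NEW=255, ERR=-300398405/16777216
(3,1): OLD=36209877023/134217728 → NEW=255, ERR=1984356383/134217728
(3,2): OLD=983684257157/4294967296 → NEW=255, ERR=-111532403323/4294967296
(3,3): OLD=2034967062141/8589934592 → NEW=255, ERR=-155466258819/8589934592
(3,4): OLD=38242657094673/137438953472 → NEW=255, ERR=3195723959313/137438953472
Output grid:
  Row 0: .....  (5 black, running=5)
  Row 1: #.#.#  (2 black, running=7)
  Row 2: #.##.  (2 black, running=9)
  Row 3: #####  (0 black, running=9)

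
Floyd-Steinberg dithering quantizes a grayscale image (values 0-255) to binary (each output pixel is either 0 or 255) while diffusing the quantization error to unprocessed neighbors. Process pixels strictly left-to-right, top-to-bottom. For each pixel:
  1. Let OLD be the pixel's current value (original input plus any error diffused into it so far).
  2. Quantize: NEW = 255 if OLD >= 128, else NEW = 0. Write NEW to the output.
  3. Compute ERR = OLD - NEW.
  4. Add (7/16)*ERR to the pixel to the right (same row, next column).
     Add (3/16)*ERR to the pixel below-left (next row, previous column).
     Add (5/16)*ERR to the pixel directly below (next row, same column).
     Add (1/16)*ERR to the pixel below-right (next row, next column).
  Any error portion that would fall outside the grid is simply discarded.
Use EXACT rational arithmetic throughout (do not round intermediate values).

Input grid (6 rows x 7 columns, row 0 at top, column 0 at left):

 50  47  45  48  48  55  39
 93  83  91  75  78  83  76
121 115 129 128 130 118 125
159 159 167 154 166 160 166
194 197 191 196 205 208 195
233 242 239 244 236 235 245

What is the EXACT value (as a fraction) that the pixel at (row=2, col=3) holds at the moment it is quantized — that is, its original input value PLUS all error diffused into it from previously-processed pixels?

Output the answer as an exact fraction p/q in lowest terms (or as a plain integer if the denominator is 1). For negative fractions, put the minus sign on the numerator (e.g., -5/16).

(0,0): OLD=50 → NEW=0, ERR=50
(0,1): OLD=551/8 → NEW=0, ERR=551/8
(0,2): OLD=9617/128 → NEW=0, ERR=9617/128
(0,3): OLD=165623/2048 → NEW=0, ERR=165623/2048
(0,4): OLD=2732225/32768 → NEW=0, ERR=2732225/32768
(0,5): OLD=47961415/524288 → NEW=0, ERR=47961415/524288
(0,6): OLD=662885617/8388608 → NEW=0, ERR=662885617/8388608
(1,0): OLD=15557/128 → NEW=0, ERR=15557/128
(1,1): OLD=179107/1024 → NEW=255, ERR=-82013/1024
(1,2): OLD=3240991/32768 → NEW=0, ERR=3240991/32768
(1,3): OLD=21479251/131072 → NEW=255, ERR=-11944109/131072
(1,4): OLD=724738105/8388608 → NEW=0, ERR=724738105/8388608
(1,5): OLD=11369128905/67108864 → NEW=255, ERR=-5743631415/67108864
(1,6): OLD=74053444519/1073741824 → NEW=0, ERR=74053444519/1073741824
(2,0): OLD=2358705/16384 → NEW=255, ERR=-1819215/16384
(2,1): OLD=35407595/524288 → NEW=0, ERR=35407595/524288
(2,2): OLD=1403942913/8388608 → NEW=255, ERR=-735152127/8388608
(2,3): OLD=5607798713/67108864 → NEW=0, ERR=5607798713/67108864
Target (2,3): original=128, with diffused error = 5607798713/67108864

Answer: 5607798713/67108864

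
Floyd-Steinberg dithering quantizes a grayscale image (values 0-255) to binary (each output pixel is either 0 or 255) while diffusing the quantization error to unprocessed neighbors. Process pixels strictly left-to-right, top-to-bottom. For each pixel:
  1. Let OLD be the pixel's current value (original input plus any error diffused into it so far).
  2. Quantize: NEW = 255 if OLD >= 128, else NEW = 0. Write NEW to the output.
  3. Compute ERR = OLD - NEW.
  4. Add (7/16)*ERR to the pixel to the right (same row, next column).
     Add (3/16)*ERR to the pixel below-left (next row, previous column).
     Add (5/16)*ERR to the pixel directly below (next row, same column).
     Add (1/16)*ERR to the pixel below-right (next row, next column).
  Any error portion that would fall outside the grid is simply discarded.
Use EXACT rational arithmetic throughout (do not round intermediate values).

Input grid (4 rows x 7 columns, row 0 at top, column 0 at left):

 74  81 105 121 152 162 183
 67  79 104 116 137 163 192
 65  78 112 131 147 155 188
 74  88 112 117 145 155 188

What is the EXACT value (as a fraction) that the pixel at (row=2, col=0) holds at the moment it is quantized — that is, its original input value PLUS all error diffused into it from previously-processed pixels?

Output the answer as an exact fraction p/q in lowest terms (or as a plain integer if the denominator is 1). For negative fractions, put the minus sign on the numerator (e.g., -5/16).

Answer: 1309485/16384

Derivation:
(0,0): OLD=74 → NEW=0, ERR=74
(0,1): OLD=907/8 → NEW=0, ERR=907/8
(0,2): OLD=19789/128 → NEW=255, ERR=-12851/128
(0,3): OLD=157851/2048 → NEW=0, ERR=157851/2048
(0,4): OLD=6085693/32768 → NEW=255, ERR=-2270147/32768
(0,5): OLD=69043627/524288 → NEW=255, ERR=-64649813/524288
(0,6): OLD=1082566573/8388608 → NEW=255, ERR=-1056528467/8388608
(1,0): OLD=14257/128 → NEW=0, ERR=14257/128
(1,1): OLD=152535/1024 → NEW=255, ERR=-108585/1024
(1,2): OLD=1565347/32768 → NEW=0, ERR=1565347/32768
(1,3): OLD=18575655/131072 → NEW=255, ERR=-14847705/131072
(1,4): OLD=398352213/8388608 → NEW=0, ERR=398352213/8388608
(1,5): OLD=7871613541/67108864 → NEW=0, ERR=7871613541/67108864
(1,6): OLD=210723410251/1073741824 → NEW=255, ERR=-63080754869/1073741824
(2,0): OLD=1309485/16384 → NEW=0, ERR=1309485/16384
Target (2,0): original=65, with diffused error = 1309485/16384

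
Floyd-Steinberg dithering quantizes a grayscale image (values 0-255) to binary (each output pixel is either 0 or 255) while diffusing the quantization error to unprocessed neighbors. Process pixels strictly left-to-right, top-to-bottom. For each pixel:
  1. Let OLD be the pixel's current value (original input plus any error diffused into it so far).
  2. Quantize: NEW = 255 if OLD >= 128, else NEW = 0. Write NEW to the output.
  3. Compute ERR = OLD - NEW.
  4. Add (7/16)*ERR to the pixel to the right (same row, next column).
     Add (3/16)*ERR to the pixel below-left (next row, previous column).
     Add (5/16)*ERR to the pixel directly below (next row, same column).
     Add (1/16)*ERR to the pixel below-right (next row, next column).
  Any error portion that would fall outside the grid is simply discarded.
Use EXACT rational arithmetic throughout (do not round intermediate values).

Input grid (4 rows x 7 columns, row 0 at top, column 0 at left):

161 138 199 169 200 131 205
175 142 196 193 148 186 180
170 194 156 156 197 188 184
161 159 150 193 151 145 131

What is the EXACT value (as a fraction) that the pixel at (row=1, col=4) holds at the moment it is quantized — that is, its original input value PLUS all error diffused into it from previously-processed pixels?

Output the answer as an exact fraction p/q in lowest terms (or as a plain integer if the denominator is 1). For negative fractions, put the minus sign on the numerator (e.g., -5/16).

(0,0): OLD=161 → NEW=255, ERR=-94
(0,1): OLD=775/8 → NEW=0, ERR=775/8
(0,2): OLD=30897/128 → NEW=255, ERR=-1743/128
(0,3): OLD=333911/2048 → NEW=255, ERR=-188329/2048
(0,4): OLD=5235297/32768 → NEW=255, ERR=-3120543/32768
(0,5): OLD=46837927/524288 → NEW=0, ERR=46837927/524288
(0,6): OLD=2047530129/8388608 → NEW=255, ERR=-91564911/8388608
(1,0): OLD=20965/128 → NEW=255, ERR=-11675/128
(1,1): OLD=126915/1024 → NEW=0, ERR=126915/1024
(1,2): OLD=7693311/32768 → NEW=255, ERR=-662529/32768
(1,3): OLD=17918931/131072 → NEW=255, ERR=-15504429/131072
(1,4): OLD=650048089/8388608 → NEW=0, ERR=650048089/8388608
Target (1,4): original=148, with diffused error = 650048089/8388608

Answer: 650048089/8388608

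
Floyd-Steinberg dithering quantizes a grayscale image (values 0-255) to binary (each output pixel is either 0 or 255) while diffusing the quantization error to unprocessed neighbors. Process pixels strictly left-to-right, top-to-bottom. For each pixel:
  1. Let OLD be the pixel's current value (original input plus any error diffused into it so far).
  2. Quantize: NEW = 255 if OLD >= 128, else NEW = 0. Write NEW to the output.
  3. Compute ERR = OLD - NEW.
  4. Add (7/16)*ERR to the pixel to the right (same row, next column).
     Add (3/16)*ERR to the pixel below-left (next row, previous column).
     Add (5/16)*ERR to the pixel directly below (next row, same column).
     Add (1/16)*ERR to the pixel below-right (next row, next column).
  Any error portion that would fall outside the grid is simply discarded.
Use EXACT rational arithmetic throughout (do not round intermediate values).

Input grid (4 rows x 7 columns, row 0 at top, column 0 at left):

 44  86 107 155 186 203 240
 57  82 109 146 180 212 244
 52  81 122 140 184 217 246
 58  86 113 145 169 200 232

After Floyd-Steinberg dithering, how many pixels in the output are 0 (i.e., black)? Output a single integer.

(0,0): OLD=44 → NEW=0, ERR=44
(0,1): OLD=421/4 → NEW=0, ERR=421/4
(0,2): OLD=9795/64 → NEW=255, ERR=-6525/64
(0,3): OLD=113045/1024 → NEW=0, ERR=113045/1024
(0,4): OLD=3838739/16384 → NEW=255, ERR=-339181/16384
(0,5): OLD=50840965/262144 → NEW=255, ERR=-16005755/262144
(0,6): OLD=894592675/4194304 → NEW=255, ERR=-174954845/4194304
(1,0): OLD=5791/64 → NEW=0, ERR=5791/64
(1,1): OLD=70713/512 → NEW=255, ERR=-59847/512
(1,2): OLD=872909/16384 → NEW=0, ERR=872909/16384
(1,3): OLD=12684761/65536 → NEW=255, ERR=-4026919/65536
(1,4): OLD=596008763/4194304 → NEW=255, ERR=-473538757/4194304
(1,5): OLD=4510076299/33554432 → NEW=255, ERR=-4046303861/33554432
(1,6): OLD=93625445061/536870912 → NEW=255, ERR=-43276637499/536870912
(2,0): OLD=478083/8192 → NEW=0, ERR=478083/8192
(2,1): OLD=22452529/262144 → NEW=0, ERR=22452529/262144
(2,2): OLD=659740819/4194304 → NEW=255, ERR=-409806701/4194304
(2,3): OLD=2020414203/33554432 → NEW=0, ERR=2020414203/33554432
(2,4): OLD=39892451419/268435456 → NEW=255, ERR=-28558589861/268435456
(2,5): OLD=950048366137/8589934592 → NEW=0, ERR=950048366137/8589934592
(2,6): OLD=35962336328735/137438953472 → NEW=255, ERR=915403193375/137438953472
(3,0): OLD=387120499/4194304 → NEW=0, ERR=387120499/4194304
(3,1): OLD=4646383255/33554432 → NEW=255, ERR=-3909996905/33554432
(3,2): OLD=12919666501/268435456 → NEW=0, ERR=12919666501/268435456
(3,3): OLD=170530273275/1073741824 → NEW=255, ERR=-103273891845/1073741824
(3,4): OLD=16241841950067/137438953472 → NEW=0, ERR=16241841950067/137438953472
(3,5): OLD=308812812811561/1099511627776 → NEW=255, ERR=28437347728681/1099511627776
(3,6): OLD=4438670915005815/17592186044416 → NEW=255, ERR=-47336526320265/17592186044416
Output grid:
  Row 0: ..#.###  (3 black, running=3)
  Row 1: .#.####  (2 black, running=5)
  Row 2: ..#.#.#  (4 black, running=9)
  Row 3: .#.#.##  (3 black, running=12)

Answer: 12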